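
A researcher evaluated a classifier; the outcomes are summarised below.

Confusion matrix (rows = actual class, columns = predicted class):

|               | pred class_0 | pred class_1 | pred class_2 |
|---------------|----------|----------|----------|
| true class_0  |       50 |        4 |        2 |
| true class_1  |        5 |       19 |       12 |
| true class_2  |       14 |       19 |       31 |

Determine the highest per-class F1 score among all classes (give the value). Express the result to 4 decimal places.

Per-class F1 score (2·TP/(2·TP+FP+FN)):
  class_0: TP=50, FP=5+14=19, FN=4+2=6 → 100/125 = 0.80000
  class_1: TP=19, FP=4+19=23, FN=5+12=17 → 38/78 = 0.48718
  class_2: TP=31, FP=2+12=14, FN=14+19=33 → 62/109 = 0.56881
Highest is class 'class_0' with F1 score = 0.8000.

0.8000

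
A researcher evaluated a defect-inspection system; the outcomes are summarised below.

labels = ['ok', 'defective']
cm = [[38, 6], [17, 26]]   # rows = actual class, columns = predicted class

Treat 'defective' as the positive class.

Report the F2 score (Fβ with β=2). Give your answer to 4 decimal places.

0.6373

Fβ = (1+β²)·TP / ((1+β²)·TP + β²·FN + FP), with β²=4
= 5·26 / (5·26 + 4·17 + 6) = 0.6373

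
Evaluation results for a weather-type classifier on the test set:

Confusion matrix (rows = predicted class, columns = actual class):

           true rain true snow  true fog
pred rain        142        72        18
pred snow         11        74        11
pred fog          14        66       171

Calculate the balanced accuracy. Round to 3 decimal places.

Balanced accuracy = mean of per-class recall.
  rain: recall = 142/167 = 0.8503
  snow: recall = 74/212 = 0.3491
  fog: recall = 171/200 = 0.8550
Mean = (0.8503 + 0.3491 + 0.8550) / 3 = 0.685

0.685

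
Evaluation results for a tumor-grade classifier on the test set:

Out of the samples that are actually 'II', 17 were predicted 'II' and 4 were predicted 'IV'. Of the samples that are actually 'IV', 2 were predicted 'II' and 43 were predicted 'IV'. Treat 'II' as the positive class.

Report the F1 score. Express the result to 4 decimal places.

0.8500

Precision = TP/(TP+FP) = 17/19 = 0.8947
Recall = TP/(TP+FN) = 17/21 = 0.8095
F1 = 2·TP/(2·TP+FP+FN) = 34/40 = 0.8500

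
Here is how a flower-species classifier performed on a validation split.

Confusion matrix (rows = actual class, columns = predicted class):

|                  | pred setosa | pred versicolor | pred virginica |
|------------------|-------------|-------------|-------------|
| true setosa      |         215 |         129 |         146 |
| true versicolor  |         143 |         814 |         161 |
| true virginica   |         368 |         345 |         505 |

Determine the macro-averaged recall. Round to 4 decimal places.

0.5272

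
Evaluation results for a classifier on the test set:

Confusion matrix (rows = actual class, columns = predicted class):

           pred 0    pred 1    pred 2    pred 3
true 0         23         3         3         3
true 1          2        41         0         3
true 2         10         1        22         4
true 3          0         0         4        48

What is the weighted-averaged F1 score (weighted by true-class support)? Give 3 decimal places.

0.799

Per-class F1 score (2·TP/(2·TP+FP+FN)):
  0: TP=23, FP=2+10+0=12, FN=3+3+3=9 → 46/67 = 0.6866
  1: TP=41, FP=3+1+0=4, FN=2+0+3=5 → 82/91 = 0.9011
  2: TP=22, FP=3+0+4=7, FN=10+1+4=15 → 44/66 = 0.6667
  3: TP=48, FP=3+3+4=10, FN=0+0+4=4 → 96/110 = 0.8727
Weighted-F1 score = Σ (supportᵢ/N)·F1 scoreᵢ with N=167: (32/167)·0.6866 + (46/167)·0.9011 + (37/167)·0.6667 + (52/167)·0.8727 = 0.799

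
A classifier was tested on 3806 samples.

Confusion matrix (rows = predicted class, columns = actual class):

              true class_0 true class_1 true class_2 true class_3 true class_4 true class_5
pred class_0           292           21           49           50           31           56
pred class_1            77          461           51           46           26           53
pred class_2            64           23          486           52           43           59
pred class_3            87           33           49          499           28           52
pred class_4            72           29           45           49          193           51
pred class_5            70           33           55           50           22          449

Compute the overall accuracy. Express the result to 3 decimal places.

0.625

Accuracy = trace / total = (292+461+486+499+193+449=2380) / 3806 = 2380/3806 = 0.625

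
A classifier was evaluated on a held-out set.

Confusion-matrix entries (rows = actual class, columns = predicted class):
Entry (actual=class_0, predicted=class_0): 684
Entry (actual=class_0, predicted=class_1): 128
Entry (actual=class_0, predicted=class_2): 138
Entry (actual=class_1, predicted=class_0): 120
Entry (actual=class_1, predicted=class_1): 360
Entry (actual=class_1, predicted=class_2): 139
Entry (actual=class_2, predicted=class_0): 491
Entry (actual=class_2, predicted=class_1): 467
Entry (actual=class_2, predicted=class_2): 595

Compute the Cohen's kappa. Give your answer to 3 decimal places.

Observed agreement pₒ = trace/N = 1639/3122 = 0.5250
Expected agreement pₑ = Σ (rowᵢ·colᵢ)/N² = (950·1295 + 619·955 + 1553·872)/3122² = 0.3258
κ = (pₒ − pₑ)/(1 − pₑ) = (0.5250 − 0.3258)/(1 − 0.3258) = 0.295

0.295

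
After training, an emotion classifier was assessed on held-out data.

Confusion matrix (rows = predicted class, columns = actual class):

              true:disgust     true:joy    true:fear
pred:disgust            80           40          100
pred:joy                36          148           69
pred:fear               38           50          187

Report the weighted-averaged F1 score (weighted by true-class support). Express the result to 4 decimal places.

0.5620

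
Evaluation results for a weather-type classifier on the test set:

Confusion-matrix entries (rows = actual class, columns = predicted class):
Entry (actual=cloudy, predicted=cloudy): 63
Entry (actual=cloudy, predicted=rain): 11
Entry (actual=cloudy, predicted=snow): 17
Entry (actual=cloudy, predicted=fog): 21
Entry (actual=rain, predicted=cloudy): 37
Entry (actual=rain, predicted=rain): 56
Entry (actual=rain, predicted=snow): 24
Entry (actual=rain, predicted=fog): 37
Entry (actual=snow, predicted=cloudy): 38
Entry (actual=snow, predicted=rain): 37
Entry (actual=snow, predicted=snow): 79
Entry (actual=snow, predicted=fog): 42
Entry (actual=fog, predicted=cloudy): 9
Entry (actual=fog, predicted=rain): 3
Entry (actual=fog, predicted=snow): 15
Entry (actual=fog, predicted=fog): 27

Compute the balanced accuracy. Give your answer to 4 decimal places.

0.4573

Balanced accuracy = mean of per-class recall.
  cloudy: recall = 63/112 = 0.56250
  rain: recall = 56/154 = 0.36364
  snow: recall = 79/196 = 0.40306
  fog: recall = 27/54 = 0.50000
Mean = (0.56250 + 0.36364 + 0.40306 + 0.50000) / 4 = 0.4573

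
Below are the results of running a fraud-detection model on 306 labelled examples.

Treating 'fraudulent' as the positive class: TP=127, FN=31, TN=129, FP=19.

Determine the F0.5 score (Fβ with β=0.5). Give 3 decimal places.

0.856

Fβ = (1+β²)·TP / ((1+β²)·TP + β²·FN + FP), with β²=1/4
= 1.25·127 / (1.25·127 + 0.25·31 + 19) = 0.856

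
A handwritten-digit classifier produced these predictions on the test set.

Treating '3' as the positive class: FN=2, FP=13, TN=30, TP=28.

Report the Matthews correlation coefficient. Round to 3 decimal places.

MCC = (TP·TN − FP·FN) / √((TP+FP)(TP+FN)(TN+FP)(TN+FN))
Numerator = 28·30 − 13·2 = 814
Denominator = √(41·30·43·32) = √1692480 = 1300.9535
MCC = 814 / 1300.9535 = 0.626

0.626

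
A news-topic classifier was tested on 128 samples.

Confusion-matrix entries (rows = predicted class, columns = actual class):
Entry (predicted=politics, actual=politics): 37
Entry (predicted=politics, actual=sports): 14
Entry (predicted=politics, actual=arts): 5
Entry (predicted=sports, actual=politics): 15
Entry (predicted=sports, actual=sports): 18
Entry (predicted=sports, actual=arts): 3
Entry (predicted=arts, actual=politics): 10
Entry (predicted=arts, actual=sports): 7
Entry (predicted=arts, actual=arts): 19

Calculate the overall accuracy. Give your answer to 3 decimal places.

Accuracy = trace / total = (37+18+19=74) / 128 = 74/128 = 0.578

0.578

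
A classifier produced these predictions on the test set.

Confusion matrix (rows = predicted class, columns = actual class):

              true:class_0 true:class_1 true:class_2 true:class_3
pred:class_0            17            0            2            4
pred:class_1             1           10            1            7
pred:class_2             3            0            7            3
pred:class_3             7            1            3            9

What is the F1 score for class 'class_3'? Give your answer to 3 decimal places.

0.419

Take TP from the diagonal, FP from the rest of the 'class_3' prediction marginal, FN from the rest of the 'class_3' actual marginal.
F1 score = 2·TP/(2·TP+FP+FN).
class_3: TP=9, FP=7+1+3=11, FN=4+7+3=14 → 18/43 = 0.4186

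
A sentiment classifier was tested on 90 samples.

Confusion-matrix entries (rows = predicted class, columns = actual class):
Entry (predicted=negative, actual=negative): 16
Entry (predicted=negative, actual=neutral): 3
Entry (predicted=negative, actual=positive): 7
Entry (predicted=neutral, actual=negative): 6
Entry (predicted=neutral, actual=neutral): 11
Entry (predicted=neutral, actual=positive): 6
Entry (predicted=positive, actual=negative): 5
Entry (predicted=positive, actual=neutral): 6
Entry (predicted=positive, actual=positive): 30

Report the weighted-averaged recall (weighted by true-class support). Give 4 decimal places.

0.6333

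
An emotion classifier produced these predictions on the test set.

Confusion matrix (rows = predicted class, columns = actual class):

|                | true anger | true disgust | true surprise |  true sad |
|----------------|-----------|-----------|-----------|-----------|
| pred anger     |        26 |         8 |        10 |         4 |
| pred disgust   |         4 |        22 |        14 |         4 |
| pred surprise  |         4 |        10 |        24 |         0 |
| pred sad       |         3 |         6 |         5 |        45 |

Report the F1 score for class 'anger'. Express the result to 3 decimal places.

F1 score = 2·TP/(2·TP+FP+FN).
anger: TP=26, FP=8+10+4=22, FN=4+4+3=11 → 52/85 = 0.6118

0.612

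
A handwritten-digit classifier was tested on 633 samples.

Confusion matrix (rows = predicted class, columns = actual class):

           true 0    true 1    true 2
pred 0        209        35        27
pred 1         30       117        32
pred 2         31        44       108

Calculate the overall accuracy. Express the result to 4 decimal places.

0.6856

Accuracy = trace / total = (209+117+108=434) / 633 = 434/633 = 0.6856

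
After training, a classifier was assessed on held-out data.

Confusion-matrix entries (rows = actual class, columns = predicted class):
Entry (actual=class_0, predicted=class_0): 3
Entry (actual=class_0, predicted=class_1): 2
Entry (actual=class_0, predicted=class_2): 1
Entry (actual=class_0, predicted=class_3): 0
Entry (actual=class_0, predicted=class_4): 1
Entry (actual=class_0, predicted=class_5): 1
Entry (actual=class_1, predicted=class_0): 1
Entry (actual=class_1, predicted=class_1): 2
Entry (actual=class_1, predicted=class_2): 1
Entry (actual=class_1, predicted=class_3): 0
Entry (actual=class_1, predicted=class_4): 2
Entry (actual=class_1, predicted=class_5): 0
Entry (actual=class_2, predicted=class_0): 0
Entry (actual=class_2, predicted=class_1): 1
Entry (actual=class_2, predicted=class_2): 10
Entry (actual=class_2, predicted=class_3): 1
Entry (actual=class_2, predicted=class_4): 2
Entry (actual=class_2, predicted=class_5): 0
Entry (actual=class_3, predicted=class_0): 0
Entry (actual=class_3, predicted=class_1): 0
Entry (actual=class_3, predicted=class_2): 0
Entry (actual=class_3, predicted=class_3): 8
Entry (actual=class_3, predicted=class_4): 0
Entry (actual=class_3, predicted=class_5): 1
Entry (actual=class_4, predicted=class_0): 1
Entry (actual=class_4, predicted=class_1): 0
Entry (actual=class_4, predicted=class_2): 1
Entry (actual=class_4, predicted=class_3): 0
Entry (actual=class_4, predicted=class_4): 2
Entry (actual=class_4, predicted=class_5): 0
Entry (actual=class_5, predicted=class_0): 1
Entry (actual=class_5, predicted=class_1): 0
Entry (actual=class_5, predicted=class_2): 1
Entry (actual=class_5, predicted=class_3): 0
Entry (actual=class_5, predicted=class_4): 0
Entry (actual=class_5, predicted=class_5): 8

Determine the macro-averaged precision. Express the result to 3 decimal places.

0.598

Per-class precision (TP/(TP+FP)):
  class_0: TP=3, FP=1+0+0+1+1=3 → 3/6 = 0.5000
  class_1: TP=2, FP=2+1+0+0+0=3 → 2/5 = 0.4000
  class_2: TP=10, FP=1+1+0+1+1=4 → 10/14 = 0.7143
  class_3: TP=8, FP=0+0+1+0+0=1 → 8/9 = 0.8889
  class_4: TP=2, FP=1+2+2+0+0=5 → 2/7 = 0.2857
  class_5: TP=8, FP=1+0+0+1+0=2 → 8/10 = 0.8000
Macro-precision = mean = (0.5000 + 0.4000 + 0.7143 + 0.8889 + 0.2857 + 0.8000) / 6 = 0.598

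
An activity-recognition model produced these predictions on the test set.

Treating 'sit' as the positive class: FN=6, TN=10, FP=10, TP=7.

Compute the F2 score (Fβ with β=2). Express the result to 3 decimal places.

0.507

Fβ = (1+β²)·TP / ((1+β²)·TP + β²·FN + FP), with β²=4
= 5·7 / (5·7 + 4·6 + 10) = 0.507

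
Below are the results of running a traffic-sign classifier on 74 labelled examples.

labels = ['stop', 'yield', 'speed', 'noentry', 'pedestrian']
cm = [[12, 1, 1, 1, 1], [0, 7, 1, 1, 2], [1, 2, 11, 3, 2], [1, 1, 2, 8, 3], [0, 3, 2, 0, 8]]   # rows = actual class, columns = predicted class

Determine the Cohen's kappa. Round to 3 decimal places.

Observed agreement pₒ = trace/N = 46/74 = 0.6216
Expected agreement pₑ = Σ (rowᵢ·colᵢ)/N² = (16·14 + 11·14 + 19·17 + 15·13 + 13·16)/74² = 0.2016
κ = (pₒ − pₑ)/(1 − pₑ) = (0.6216 − 0.2016)/(1 − 0.2016) = 0.526

0.526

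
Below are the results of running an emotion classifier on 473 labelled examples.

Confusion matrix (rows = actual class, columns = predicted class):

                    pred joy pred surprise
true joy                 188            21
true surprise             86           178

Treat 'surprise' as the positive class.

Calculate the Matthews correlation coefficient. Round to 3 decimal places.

MCC = (TP·TN − FP·FN) / √((TP+FP)(TP+FN)(TN+FP)(TN+FN))
Numerator = 178·188 − 21·86 = 31658
Denominator = √(199·264·209·274) = √3008526576 = 54850.0372
MCC = 31658 / 54850.0372 = 0.577

0.577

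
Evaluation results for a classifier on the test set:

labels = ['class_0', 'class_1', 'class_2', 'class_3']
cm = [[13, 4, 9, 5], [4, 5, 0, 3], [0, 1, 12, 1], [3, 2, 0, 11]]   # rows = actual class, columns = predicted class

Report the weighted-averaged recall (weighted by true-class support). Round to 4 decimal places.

Per-class recall (TP/(TP+FN)):
  class_0: TP=13, FN=4+9+5=18 → 13/31 = 0.41935
  class_1: TP=5, FN=4+0+3=7 → 5/12 = 0.41667
  class_2: TP=12, FN=0+1+1=2 → 12/14 = 0.85714
  class_3: TP=11, FN=3+2+0=5 → 11/16 = 0.68750
Weighted-recall = Σ (supportᵢ/N)·recallᵢ with N=73: (31/73)·0.41935 + (12/73)·0.41667 + (14/73)·0.85714 + (16/73)·0.68750 = 0.5616

0.5616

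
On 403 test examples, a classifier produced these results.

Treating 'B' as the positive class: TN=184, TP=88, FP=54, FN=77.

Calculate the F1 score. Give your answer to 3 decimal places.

0.573

Precision = TP/(TP+FP) = 88/142 = 0.6197
Recall = TP/(TP+FN) = 88/165 = 0.5333
F1 = 2·TP/(2·TP+FP+FN) = 176/307 = 0.573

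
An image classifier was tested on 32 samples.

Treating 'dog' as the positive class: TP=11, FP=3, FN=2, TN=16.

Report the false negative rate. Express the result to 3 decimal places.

0.154

FNR = FN/(FN+TP) = 2/(2+11) = 0.154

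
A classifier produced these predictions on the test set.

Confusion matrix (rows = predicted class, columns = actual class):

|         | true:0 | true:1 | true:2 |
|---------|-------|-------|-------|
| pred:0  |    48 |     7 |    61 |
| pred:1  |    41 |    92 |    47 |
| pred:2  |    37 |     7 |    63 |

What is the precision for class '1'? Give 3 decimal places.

One-vs-rest for '1': TP = diagonal; FP = other classes predicted '1'; FN = '1' predicted as other.
precision = TP/(TP+FP).
1: TP=92, FP=41+47=88 → 92/180 = 0.5111

0.511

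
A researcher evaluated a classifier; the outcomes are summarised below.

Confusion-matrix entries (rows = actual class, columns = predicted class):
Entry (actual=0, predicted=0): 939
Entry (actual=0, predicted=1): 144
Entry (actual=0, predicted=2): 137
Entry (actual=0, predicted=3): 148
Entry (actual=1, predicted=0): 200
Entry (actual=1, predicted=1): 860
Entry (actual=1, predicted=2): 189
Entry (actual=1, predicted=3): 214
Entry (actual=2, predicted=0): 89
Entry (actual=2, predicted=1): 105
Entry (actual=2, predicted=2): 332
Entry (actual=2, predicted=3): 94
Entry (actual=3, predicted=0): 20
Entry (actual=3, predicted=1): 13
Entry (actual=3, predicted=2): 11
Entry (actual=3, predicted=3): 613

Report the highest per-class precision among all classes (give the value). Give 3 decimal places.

Per-class precision (TP/(TP+FP)):
  0: TP=939, FP=200+89+20=309 → 939/1248 = 0.7524
  1: TP=860, FP=144+105+13=262 → 860/1122 = 0.7665
  2: TP=332, FP=137+189+11=337 → 332/669 = 0.4963
  3: TP=613, FP=148+214+94=456 → 613/1069 = 0.5734
Highest is class '1' with precision = 0.766.

0.766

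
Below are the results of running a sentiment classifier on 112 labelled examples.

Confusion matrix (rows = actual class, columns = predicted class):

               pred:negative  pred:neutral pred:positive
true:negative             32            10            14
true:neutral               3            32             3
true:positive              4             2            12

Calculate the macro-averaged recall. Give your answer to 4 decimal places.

0.6934

Per-class recall (TP/(TP+FN)):
  negative: TP=32, FN=10+14=24 → 32/56 = 0.57143
  neutral: TP=32, FN=3+3=6 → 32/38 = 0.84211
  positive: TP=12, FN=4+2=6 → 12/18 = 0.66667
Macro-recall = mean = (0.57143 + 0.84211 + 0.66667) / 3 = 0.6934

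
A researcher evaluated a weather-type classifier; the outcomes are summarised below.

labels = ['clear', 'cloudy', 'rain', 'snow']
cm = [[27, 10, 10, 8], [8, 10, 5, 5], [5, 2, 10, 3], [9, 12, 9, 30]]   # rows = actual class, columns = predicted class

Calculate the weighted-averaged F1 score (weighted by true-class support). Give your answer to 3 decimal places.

0.484

Per-class F1 score (2·TP/(2·TP+FP+FN)):
  clear: TP=27, FP=8+5+9=22, FN=10+10+8=28 → 54/104 = 0.5192
  cloudy: TP=10, FP=10+2+12=24, FN=8+5+5=18 → 20/62 = 0.3226
  rain: TP=10, FP=10+5+9=24, FN=5+2+3=10 → 20/54 = 0.3704
  snow: TP=30, FP=8+5+3=16, FN=9+12+9=30 → 60/106 = 0.5660
Weighted-F1 score = Σ (supportᵢ/N)·F1 scoreᵢ with N=163: (55/163)·0.5192 + (28/163)·0.3226 + (20/163)·0.3704 + (60/163)·0.5660 = 0.484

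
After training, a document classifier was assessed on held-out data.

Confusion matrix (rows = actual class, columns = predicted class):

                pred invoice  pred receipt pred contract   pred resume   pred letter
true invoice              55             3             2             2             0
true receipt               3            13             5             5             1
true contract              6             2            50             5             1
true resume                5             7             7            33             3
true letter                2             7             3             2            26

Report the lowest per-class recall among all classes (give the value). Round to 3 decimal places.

Per-class recall (TP/(TP+FN)):
  invoice: TP=55, FN=3+2+2+0=7 → 55/62 = 0.8871
  receipt: TP=13, FN=3+5+5+1=14 → 13/27 = 0.4815
  contract: TP=50, FN=6+2+5+1=14 → 50/64 = 0.7813
  resume: TP=33, FN=5+7+7+3=22 → 33/55 = 0.6000
  letter: TP=26, FN=2+7+3+2=14 → 26/40 = 0.6500
Lowest is class 'receipt' with recall = 0.481.

0.481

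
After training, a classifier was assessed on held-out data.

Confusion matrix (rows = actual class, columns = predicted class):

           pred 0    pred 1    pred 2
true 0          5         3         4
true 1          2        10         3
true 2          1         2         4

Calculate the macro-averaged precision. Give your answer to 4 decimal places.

Per-class precision (TP/(TP+FP)):
  0: TP=5, FP=2+1=3 → 5/8 = 0.62500
  1: TP=10, FP=3+2=5 → 10/15 = 0.66667
  2: TP=4, FP=4+3=7 → 4/11 = 0.36364
Macro-precision = mean = (0.62500 + 0.66667 + 0.36364) / 3 = 0.5518

0.5518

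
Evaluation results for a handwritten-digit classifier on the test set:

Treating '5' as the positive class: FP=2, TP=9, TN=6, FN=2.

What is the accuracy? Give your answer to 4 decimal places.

0.7895

Accuracy = (TP+TN)/N = (9+6)/19 = 0.7895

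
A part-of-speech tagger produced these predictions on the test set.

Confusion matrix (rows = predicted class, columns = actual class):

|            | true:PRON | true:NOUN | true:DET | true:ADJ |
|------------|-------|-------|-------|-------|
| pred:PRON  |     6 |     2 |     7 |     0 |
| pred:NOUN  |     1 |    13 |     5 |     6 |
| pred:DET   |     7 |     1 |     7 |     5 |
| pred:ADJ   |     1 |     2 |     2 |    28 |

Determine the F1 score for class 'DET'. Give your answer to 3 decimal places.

One-vs-rest for 'DET': TP = diagonal; FP = other classes predicted 'DET'; FN = 'DET' predicted as other.
F1 score = 2·TP/(2·TP+FP+FN).
DET: TP=7, FP=7+1+5=13, FN=7+5+2=14 → 14/41 = 0.3415

0.341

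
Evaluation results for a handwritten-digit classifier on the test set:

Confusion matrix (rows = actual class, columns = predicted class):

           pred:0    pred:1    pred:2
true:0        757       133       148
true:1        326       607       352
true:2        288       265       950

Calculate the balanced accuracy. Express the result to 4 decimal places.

Balanced accuracy = mean of per-class recall.
  0: recall = 757/1038 = 0.72929
  1: recall = 607/1285 = 0.47237
  2: recall = 950/1503 = 0.63207
Mean = (0.72929 + 0.47237 + 0.63207) / 3 = 0.6112

0.6112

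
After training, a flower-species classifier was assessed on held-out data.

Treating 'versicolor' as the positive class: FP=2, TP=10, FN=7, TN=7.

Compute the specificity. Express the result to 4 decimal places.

Specificity = TN/(TN+FP) = 7/(7+2) = 0.7778

0.7778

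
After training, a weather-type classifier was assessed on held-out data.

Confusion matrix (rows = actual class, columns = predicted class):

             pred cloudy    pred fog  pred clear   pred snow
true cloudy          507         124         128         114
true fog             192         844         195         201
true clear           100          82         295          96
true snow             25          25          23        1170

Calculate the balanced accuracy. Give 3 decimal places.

0.657

Balanced accuracy = mean of per-class recall.
  cloudy: recall = 507/873 = 0.5808
  fog: recall = 844/1432 = 0.5894
  clear: recall = 295/573 = 0.5148
  snow: recall = 1170/1243 = 0.9413
Mean = (0.5808 + 0.5894 + 0.5148 + 0.9413) / 4 = 0.657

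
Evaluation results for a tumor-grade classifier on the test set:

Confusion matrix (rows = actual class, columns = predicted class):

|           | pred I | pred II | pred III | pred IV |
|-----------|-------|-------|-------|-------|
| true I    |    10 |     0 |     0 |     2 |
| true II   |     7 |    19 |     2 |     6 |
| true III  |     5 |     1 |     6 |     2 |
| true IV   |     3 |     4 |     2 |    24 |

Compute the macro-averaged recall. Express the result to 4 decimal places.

0.6370

Per-class recall (TP/(TP+FN)):
  I: TP=10, FN=0+0+2=2 → 10/12 = 0.83333
  II: TP=19, FN=7+2+6=15 → 19/34 = 0.55882
  III: TP=6, FN=5+1+2=8 → 6/14 = 0.42857
  IV: TP=24, FN=3+4+2=9 → 24/33 = 0.72727
Macro-recall = mean = (0.83333 + 0.55882 + 0.42857 + 0.72727) / 4 = 0.6370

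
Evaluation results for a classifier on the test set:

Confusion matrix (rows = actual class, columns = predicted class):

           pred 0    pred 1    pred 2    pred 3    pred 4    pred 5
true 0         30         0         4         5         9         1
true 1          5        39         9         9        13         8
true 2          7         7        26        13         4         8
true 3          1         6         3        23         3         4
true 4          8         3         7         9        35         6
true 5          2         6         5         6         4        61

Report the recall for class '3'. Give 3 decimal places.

Treat '3' as positive and all other classes as negative.
recall = TP/(TP+FN).
3: TP=23, FN=1+6+3+3+4=17 → 23/40 = 0.5750

0.575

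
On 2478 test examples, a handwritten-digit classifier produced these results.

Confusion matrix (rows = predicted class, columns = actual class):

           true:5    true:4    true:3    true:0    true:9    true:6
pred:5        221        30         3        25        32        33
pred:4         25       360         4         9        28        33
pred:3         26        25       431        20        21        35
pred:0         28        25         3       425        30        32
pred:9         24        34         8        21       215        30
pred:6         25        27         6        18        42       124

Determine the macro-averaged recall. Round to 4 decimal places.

0.6893

Per-class recall (TP/(TP+FN)):
  5: TP=221, FN=25+26+28+24+25=128 → 221/349 = 0.63324
  4: TP=360, FN=30+25+25+34+27=141 → 360/501 = 0.71856
  3: TP=431, FN=3+4+3+8+6=24 → 431/455 = 0.94725
  0: TP=425, FN=25+9+20+21+18=93 → 425/518 = 0.82046
  9: TP=215, FN=32+28+21+30+42=153 → 215/368 = 0.58424
  6: TP=124, FN=33+33+35+32+30=163 → 124/287 = 0.43206
Macro-recall = mean = (0.63324 + 0.71856 + 0.94725 + 0.82046 + 0.58424 + 0.43206) / 6 = 0.6893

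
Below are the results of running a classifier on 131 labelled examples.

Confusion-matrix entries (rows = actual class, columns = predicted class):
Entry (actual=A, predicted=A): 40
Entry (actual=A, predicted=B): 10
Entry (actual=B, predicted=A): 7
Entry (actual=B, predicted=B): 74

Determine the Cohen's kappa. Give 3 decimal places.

0.722

Observed agreement pₒ = trace/N = 114/131 = 0.8702
Expected agreement pₑ = Σ (rowᵢ·colᵢ)/N² = (50·47 + 81·84)/131² = 0.5334
κ = (pₒ − pₑ)/(1 − pₑ) = (0.8702 − 0.5334)/(1 − 0.5334) = 0.722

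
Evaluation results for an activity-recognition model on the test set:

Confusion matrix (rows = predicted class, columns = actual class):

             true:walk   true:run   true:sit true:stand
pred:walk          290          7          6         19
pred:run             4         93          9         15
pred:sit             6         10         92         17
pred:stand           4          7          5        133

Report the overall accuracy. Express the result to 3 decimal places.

0.848

Accuracy = trace / total = (290+93+92+133=608) / 717 = 608/717 = 0.848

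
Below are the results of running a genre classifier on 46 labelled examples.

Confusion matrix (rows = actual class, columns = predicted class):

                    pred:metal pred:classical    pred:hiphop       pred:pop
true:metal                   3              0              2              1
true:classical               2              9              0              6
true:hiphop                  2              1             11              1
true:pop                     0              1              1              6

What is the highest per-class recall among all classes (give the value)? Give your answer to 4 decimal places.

0.7500

Per-class recall (TP/(TP+FN)):
  metal: TP=3, FN=0+2+1=3 → 3/6 = 0.50000
  classical: TP=9, FN=2+0+6=8 → 9/17 = 0.52941
  hiphop: TP=11, FN=2+1+1=4 → 11/15 = 0.73333
  pop: TP=6, FN=0+1+1=2 → 6/8 = 0.75000
Highest is class 'pop' with recall = 0.7500.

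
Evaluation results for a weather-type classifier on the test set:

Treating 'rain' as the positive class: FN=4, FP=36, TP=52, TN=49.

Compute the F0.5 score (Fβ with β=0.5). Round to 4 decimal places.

Fβ = (1+β²)·TP / ((1+β²)·TP + β²·FN + FP), with β²=1/4
= 1.25·52 / (1.25·52 + 0.25·4 + 36) = 0.6373

0.6373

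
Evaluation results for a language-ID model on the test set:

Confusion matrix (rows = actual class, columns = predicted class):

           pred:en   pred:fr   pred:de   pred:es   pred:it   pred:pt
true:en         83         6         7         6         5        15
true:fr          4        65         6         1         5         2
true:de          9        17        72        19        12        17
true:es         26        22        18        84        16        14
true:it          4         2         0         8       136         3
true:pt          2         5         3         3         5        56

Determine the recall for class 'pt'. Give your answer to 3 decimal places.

Treat 'pt' as positive and all other classes as negative.
recall = TP/(TP+FN).
pt: TP=56, FN=2+5+3+3+5=18 → 56/74 = 0.7568

0.757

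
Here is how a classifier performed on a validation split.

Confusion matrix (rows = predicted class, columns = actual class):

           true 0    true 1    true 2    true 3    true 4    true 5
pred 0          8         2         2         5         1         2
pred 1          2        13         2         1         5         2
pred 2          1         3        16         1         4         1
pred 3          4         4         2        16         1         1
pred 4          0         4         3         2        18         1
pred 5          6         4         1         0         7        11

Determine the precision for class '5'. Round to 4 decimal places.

0.3793

Take TP from the diagonal, FP from the rest of the '5' prediction marginal, FN from the rest of the '5' actual marginal.
precision = TP/(TP+FP).
5: TP=11, FP=6+4+1+0+7=18 → 11/29 = 0.37931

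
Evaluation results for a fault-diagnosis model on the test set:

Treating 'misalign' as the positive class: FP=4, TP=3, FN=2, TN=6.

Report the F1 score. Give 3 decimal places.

0.500

Precision = TP/(TP+FP) = 3/7 = 0.4286
Recall = TP/(TP+FN) = 3/5 = 0.6000
F1 = 2·TP/(2·TP+FP+FN) = 6/12 = 0.500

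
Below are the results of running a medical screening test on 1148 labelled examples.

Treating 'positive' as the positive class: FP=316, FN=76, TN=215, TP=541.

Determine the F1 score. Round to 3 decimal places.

0.734

Precision = TP/(TP+FP) = 541/857 = 0.6313
Recall = TP/(TP+FN) = 541/617 = 0.8768
F1 = 2·TP/(2·TP+FP+FN) = 1082/1474 = 0.734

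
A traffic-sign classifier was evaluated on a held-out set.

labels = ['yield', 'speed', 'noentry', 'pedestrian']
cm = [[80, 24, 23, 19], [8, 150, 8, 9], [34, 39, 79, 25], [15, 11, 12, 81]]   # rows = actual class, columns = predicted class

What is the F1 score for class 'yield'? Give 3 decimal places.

0.565

Treat 'yield' as positive and all other classes as negative.
F1 score = 2·TP/(2·TP+FP+FN).
yield: TP=80, FP=8+34+15=57, FN=24+23+19=66 → 160/283 = 0.5654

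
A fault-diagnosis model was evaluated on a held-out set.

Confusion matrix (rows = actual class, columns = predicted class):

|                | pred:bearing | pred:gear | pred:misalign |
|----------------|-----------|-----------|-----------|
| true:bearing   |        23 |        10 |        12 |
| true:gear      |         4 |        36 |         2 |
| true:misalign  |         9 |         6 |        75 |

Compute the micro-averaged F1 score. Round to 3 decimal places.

0.757

Micro-averaging pools counts across classes: ΣTP=134, ΣFP=43, ΣFN=43.
Micro-F1 score = 2·TP/(2·TP+FP+FN) on pooled counts = 0.757 (equals overall accuracy in single-label multiclass).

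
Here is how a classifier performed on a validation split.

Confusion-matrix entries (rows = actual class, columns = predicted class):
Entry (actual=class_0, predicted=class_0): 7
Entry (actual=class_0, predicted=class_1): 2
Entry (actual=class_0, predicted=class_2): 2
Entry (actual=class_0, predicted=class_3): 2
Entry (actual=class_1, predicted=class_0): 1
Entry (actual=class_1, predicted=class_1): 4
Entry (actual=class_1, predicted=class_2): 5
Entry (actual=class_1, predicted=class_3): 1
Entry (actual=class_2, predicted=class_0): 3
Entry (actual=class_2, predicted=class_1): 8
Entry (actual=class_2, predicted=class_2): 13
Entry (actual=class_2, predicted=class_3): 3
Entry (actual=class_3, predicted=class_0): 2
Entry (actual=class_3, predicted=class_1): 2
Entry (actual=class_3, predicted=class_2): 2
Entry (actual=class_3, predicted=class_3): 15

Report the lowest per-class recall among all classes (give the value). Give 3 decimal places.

Per-class recall (TP/(TP+FN)):
  class_0: TP=7, FN=2+2+2=6 → 7/13 = 0.5385
  class_1: TP=4, FN=1+5+1=7 → 4/11 = 0.3636
  class_2: TP=13, FN=3+8+3=14 → 13/27 = 0.4815
  class_3: TP=15, FN=2+2+2=6 → 15/21 = 0.7143
Lowest is class 'class_1' with recall = 0.364.

0.364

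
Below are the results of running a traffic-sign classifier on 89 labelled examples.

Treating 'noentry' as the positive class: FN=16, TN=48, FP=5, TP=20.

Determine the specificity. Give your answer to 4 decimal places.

0.9057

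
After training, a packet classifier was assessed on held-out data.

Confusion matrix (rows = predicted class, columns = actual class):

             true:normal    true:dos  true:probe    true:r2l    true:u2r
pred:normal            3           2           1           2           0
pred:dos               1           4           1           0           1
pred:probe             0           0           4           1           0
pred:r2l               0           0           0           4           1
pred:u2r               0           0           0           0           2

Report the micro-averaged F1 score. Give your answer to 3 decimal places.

Micro-averaging pools counts across classes: ΣTP=17, ΣFP=10, ΣFN=10.
Micro-F1 score = 2·TP/(2·TP+FP+FN) on pooled counts = 0.630 (equals overall accuracy in single-label multiclass).

0.630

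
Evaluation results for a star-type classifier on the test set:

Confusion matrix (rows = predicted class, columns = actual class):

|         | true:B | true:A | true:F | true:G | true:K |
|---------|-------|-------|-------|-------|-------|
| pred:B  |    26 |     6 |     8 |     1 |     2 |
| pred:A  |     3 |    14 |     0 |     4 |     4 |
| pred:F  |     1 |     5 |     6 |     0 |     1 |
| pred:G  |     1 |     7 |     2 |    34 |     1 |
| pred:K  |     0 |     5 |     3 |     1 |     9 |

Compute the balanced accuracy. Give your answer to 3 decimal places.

Balanced accuracy = mean of per-class recall.
  B: recall = 26/31 = 0.8387
  A: recall = 14/37 = 0.3784
  F: recall = 6/19 = 0.3158
  G: recall = 34/40 = 0.8500
  K: recall = 9/17 = 0.5294
Mean = (0.8387 + 0.3784 + 0.3158 + 0.8500 + 0.5294) / 5 = 0.582

0.582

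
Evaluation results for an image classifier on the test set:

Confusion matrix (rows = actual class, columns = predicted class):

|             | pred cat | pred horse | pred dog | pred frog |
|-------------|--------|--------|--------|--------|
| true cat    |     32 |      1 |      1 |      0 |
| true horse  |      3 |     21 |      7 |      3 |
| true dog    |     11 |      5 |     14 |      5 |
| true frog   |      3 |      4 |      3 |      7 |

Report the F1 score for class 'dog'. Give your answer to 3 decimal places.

0.467

F1 score = 2·TP/(2·TP+FP+FN).
dog: TP=14, FP=1+7+3=11, FN=11+5+5=21 → 28/60 = 0.4667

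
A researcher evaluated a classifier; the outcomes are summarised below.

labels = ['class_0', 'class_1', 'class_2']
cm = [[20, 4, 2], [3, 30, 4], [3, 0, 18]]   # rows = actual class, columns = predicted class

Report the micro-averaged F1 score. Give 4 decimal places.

Micro-averaging pools counts across classes: ΣTP=68, ΣFP=16, ΣFN=16.
Micro-F1 score = 2·TP/(2·TP+FP+FN) on pooled counts = 0.8095 (equals overall accuracy in single-label multiclass).

0.8095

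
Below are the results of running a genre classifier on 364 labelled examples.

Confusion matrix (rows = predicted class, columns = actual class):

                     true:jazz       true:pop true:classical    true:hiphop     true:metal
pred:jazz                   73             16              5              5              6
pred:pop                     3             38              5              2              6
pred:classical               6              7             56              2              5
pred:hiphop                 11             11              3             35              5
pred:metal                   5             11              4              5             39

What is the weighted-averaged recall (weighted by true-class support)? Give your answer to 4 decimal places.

0.6621

Per-class recall (TP/(TP+FN)):
  jazz: TP=73, FN=3+6+11+5=25 → 73/98 = 0.74490
  pop: TP=38, FN=16+7+11+11=45 → 38/83 = 0.45783
  classical: TP=56, FN=5+5+3+4=17 → 56/73 = 0.76712
  hiphop: TP=35, FN=5+2+2+5=14 → 35/49 = 0.71429
  metal: TP=39, FN=6+6+5+5=22 → 39/61 = 0.63934
Weighted-recall = Σ (supportᵢ/N)·recallᵢ with N=364: (98/364)·0.74490 + (83/364)·0.45783 + (73/364)·0.76712 + (49/364)·0.71429 + (61/364)·0.63934 = 0.6621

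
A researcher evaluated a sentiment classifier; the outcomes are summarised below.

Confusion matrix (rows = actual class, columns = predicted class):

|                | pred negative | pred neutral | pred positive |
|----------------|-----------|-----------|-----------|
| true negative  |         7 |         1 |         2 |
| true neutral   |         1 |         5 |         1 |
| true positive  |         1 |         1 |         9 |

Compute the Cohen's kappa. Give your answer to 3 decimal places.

0.618

Observed agreement pₒ = trace/N = 21/28 = 0.7500
Expected agreement pₑ = Σ (rowᵢ·colᵢ)/N² = (10·9 + 7·7 + 11·12)/28² = 0.3457
κ = (pₒ − pₑ)/(1 − pₑ) = (0.7500 − 0.3457)/(1 − 0.3457) = 0.618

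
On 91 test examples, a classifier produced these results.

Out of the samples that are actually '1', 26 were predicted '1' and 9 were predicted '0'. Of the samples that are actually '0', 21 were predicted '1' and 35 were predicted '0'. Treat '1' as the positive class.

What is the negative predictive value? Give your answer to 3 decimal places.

NPV = TN/(TN+FN) = 35/(35+9) = 0.795

0.795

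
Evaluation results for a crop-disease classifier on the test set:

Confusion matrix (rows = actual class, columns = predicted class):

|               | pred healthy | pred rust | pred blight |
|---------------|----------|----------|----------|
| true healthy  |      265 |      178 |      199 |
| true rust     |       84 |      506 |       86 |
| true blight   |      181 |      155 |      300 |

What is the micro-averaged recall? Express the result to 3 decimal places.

0.548

Micro-averaging pools counts across classes: ΣTP=1071, ΣFP=883, ΣFN=883.
Micro-recall = TP/(TP+FN) on pooled counts = 0.548 (equals overall accuracy in single-label multiclass).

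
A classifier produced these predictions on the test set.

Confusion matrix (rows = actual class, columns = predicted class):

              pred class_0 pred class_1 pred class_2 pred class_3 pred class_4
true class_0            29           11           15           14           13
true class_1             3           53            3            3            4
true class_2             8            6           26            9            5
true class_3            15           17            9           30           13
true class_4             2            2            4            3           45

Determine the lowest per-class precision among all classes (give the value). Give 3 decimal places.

0.456

Per-class precision (TP/(TP+FP)):
  class_0: TP=29, FP=3+8+15+2=28 → 29/57 = 0.5088
  class_1: TP=53, FP=11+6+17+2=36 → 53/89 = 0.5955
  class_2: TP=26, FP=15+3+9+4=31 → 26/57 = 0.4561
  class_3: TP=30, FP=14+3+9+3=29 → 30/59 = 0.5085
  class_4: TP=45, FP=13+4+5+13=35 → 45/80 = 0.5625
Lowest is class 'class_2' with precision = 0.456.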